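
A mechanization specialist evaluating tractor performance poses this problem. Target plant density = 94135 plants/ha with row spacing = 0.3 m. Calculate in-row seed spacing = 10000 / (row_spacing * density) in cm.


spacing = 10000 / (row_sp * density)
        = 10000 / (0.3 * 94135)
        = 10000 / 28240.50
        = 0.35410 m = 35.41 cm


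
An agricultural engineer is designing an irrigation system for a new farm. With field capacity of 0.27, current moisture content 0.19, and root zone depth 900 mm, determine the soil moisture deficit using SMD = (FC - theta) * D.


SMD = (FC - theta) * D
    = (0.27 - 0.19) * 900
    = 0.080 * 900
    = 72 mm


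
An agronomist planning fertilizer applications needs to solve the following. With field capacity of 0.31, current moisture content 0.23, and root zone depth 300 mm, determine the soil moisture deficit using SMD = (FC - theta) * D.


SMD = (FC - theta) * D
    = (0.31 - 0.23) * 300
    = 0.080 * 300
    = 24 mm


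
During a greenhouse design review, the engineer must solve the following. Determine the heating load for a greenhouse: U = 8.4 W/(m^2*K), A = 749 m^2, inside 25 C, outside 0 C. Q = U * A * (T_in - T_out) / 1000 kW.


dT = 25 - (0) = 25 K
Q = U * A * dT
  = 8.4 * 749 * 25
  = 157290 W = 157.29 kW


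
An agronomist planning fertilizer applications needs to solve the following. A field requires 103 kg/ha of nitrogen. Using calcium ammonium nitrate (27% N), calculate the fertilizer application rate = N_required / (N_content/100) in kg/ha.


Rate = N_required / (N_content / 100)
     = 103 / (27 / 100)
     = 103 / 0.27
     = 381.48 kg/ha


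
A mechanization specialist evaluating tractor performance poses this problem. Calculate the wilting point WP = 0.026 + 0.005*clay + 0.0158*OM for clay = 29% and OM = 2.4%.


WP = 0.026 + 0.005*29 + 0.0158*2.4
   = 0.026 + 0.1450 + 0.0379
   = 0.2089


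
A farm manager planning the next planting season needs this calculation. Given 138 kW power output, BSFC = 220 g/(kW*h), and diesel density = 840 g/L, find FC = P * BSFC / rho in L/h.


FC = P * BSFC / rho_fuel
   = 138 * 220 / 840
   = 30360 / 840
   = 36.14 L/h


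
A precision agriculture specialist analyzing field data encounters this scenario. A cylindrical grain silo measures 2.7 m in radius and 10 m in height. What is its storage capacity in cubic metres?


V = pi * r^2 * h
  = pi * 2.7^2 * 10
  = pi * 7.29 * 10
  = 229.02 m^3


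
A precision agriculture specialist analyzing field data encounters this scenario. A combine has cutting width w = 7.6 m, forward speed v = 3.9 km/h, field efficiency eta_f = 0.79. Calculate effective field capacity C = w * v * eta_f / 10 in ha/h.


C = w * v * eta_f / 10
  = 7.6 * 3.9 * 0.79 / 10
  = 23.42 / 10
  = 2.34 ha/h


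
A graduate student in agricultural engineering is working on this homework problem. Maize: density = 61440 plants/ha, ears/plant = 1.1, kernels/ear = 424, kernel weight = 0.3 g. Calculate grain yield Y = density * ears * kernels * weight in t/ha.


Y = density * ears * kernels * kw
  = 61440 * 1.1 * 424 * 0.3 g/ha
  = 8596684.80 g/ha
  = 8596.68 kg/ha = 8.60 t/ha


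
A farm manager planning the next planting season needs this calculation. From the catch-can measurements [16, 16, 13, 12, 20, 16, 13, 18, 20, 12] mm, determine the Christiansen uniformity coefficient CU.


xbar = 156 / 10 = 15.600
sum|xi - xbar| = 24.800
CU = 100 * (1 - 24.800 / (10 * 15.600))
   = 100 * (1 - 0.1590)
   = 84.10%


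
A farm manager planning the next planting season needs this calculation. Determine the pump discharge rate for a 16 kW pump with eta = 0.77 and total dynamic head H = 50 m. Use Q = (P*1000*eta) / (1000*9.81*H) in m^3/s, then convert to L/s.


Q = (P * 1000 * eta) / (rho * g * H)
  = (16 * 1000 * 0.77) / (1000 * 9.81 * 50)
  = 12320 / 490500
  = 0.02512 m^3/s = 25.12 L/s


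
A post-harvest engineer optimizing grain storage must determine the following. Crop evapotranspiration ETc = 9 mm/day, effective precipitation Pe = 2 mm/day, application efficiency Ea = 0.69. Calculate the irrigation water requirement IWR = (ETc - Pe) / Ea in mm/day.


IWR = (ETc - Pe) / Ea
    = (9 - 2) / 0.69
    = 7 / 0.69
    = 10.14 mm/day


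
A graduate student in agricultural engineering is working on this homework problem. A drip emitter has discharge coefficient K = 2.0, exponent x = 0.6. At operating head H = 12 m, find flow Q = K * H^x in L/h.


Q = K * H^x
  = 2.0 * 12^0.6
  = 2.0 * 4.4413
  = 8.88 L/h


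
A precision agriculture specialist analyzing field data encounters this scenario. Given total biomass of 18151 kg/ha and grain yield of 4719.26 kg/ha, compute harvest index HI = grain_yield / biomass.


HI = grain_yield / biomass
   = 4719.26 / 18151
   = 0.26


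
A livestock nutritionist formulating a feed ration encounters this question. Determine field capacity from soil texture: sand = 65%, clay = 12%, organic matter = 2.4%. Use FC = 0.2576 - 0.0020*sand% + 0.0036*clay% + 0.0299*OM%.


FC = 0.2576 - 0.0020*65 + 0.0036*12 + 0.0299*2.4
   = 0.2576 - 0.1300 + 0.0432 + 0.0718
   = 0.2426


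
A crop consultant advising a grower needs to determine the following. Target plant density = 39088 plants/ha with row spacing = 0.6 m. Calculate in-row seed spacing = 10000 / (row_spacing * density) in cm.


spacing = 10000 / (row_sp * density)
        = 10000 / (0.6 * 39088)
        = 10000 / 23452.80
        = 0.42639 m = 42.64 cm


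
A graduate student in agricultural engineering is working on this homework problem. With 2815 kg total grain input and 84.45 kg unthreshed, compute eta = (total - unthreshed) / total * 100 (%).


eta = (total - unthreshed) / total * 100
    = (2815 - 84.45) / 2815 * 100
    = 2730.55 / 2815 * 100
    = 97%


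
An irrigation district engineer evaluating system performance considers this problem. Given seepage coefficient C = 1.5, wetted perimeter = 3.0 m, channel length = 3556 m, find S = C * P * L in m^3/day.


S = C * P * L
  = 1.5 * 3.0 * 3556
  = 16002 m^3/day


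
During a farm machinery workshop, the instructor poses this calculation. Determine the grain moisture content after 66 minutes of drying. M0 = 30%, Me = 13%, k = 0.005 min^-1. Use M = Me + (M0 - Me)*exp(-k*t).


M = Me + (M0 - Me) * e^(-k*t)
  = 13 + (30 - 13) * e^(-0.005*66)
  = 13 + 17 * e^(-0.330)
  = 13 + 17 * 0.71892
  = 13 + 12.2217
  = 25.22%


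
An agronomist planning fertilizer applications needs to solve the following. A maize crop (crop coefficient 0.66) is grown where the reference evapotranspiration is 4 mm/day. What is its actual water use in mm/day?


ETc = Kc * ET0
    = 0.66 * 4
    = 2.64 mm/day


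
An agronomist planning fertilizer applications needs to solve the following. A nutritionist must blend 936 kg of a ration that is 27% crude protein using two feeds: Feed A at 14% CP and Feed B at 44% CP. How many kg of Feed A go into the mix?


parts_A = CP_b - target = 44 - 27 = 17
parts_B = target - CP_a = 27 - 14 = 13
total_parts = 17 + 13 = 30
Feed A = 936 * 17 / 30 = 530.40 kg
Feed B = 936 * 13 / 30 = 405.60 kg

530.40 kg


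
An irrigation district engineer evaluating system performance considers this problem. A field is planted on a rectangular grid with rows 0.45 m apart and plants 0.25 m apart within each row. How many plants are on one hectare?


D = 10000 / (row_sp * plant_sp)
  = 10000 / (0.45 * 0.25)
  = 10000 / 0.1125
  = 88888.89 plants/ha


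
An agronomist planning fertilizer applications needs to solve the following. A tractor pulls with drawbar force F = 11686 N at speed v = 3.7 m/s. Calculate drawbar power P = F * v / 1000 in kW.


P = F * v / 1000
  = 11686 * 3.7 / 1000
  = 43238.20 / 1000
  = 43.24 kW


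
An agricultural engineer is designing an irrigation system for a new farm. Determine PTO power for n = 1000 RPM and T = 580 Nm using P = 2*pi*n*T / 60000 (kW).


P = 2*pi*n*T / 60000
  = 2*pi * 1000 * 580 / 60000
  = 3644247.48 / 60000
  = 60.74 kW


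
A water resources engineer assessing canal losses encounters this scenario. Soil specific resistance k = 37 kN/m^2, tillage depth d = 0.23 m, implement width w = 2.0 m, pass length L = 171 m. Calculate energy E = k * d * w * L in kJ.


E = k * d * w * L
  = 37 * 0.23 * 2.0 * 171
  = 2910.42 kJ


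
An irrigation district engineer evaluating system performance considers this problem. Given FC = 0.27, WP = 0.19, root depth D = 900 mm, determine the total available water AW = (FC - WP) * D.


AW = (FC - WP) * D
   = (0.27 - 0.19) * 900
   = 0.08 * 900
   = 72 mm


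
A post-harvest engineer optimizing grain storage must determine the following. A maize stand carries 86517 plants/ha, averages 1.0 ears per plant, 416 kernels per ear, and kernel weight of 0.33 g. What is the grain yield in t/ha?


Y = density * ears * kernels * kw
  = 86517 * 1.0 * 416 * 0.33 g/ha
  = 11877053.76 g/ha
  = 11877.05 kg/ha = 11.88 t/ha


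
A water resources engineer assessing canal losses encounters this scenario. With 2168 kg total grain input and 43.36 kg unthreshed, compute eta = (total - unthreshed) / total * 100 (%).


eta = (total - unthreshed) / total * 100
    = (2168 - 43.36) / 2168 * 100
    = 2124.64 / 2168 * 100
    = 98%


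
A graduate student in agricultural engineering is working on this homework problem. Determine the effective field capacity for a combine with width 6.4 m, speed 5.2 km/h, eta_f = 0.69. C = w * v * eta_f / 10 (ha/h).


C = w * v * eta_f / 10
  = 6.4 * 5.2 * 0.69 / 10
  = 22.96 / 10
  = 2.30 ha/h


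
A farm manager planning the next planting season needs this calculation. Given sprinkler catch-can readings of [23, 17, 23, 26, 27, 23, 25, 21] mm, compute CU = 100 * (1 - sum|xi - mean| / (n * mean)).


xbar = 185 / 8 = 23.125
sum|xi - xbar| = 17.250
CU = 100 * (1 - 17.250 / (8 * 23.125))
   = 100 * (1 - 0.0932)
   = 90.68%


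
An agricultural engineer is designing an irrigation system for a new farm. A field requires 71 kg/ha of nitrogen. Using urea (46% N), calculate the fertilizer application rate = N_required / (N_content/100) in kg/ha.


Rate = N_required / (N_content / 100)
     = 71 / (46 / 100)
     = 71 / 0.46
     = 154.35 kg/ha


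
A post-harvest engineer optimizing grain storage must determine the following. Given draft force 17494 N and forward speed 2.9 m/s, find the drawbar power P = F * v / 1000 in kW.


P = F * v / 1000
  = 17494 * 2.9 / 1000
  = 50732.60 / 1000
  = 50.73 kW


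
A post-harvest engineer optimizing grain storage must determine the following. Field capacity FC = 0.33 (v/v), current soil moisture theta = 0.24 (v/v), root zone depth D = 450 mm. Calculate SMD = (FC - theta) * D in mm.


SMD = (FC - theta) * D
    = (0.33 - 0.24) * 450
    = 0.090 * 450
    = 40.50 mm


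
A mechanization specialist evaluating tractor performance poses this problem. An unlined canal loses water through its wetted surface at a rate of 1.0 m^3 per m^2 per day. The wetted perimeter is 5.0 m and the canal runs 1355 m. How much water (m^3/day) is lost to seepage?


S = C * P * L
  = 1.0 * 5.0 * 1355
  = 6775 m^3/day


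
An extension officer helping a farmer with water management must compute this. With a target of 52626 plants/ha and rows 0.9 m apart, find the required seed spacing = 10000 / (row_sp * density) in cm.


spacing = 10000 / (row_sp * density)
        = 10000 / (0.9 * 52626)
        = 10000 / 47363.40
        = 0.21113 m = 21.11 cm


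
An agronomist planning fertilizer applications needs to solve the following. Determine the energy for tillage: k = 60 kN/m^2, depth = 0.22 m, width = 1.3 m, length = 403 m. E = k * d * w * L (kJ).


E = k * d * w * L
  = 60 * 0.22 * 1.3 * 403
  = 6915.48 kJ


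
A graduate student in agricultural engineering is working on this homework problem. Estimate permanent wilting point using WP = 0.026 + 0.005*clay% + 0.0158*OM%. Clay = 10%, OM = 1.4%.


WP = 0.026 + 0.005*10 + 0.0158*1.4
   = 0.026 + 0.0500 + 0.0221
   = 0.0981


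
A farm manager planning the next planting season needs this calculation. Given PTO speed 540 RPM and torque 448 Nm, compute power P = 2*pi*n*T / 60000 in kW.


P = 2*pi*n*T / 60000
  = 2*pi * 540 * 448 / 60000
  = 1520028.19 / 60000
  = 25.33 kW


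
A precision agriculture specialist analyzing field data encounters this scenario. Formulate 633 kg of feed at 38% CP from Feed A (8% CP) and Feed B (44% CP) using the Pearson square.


parts_A = CP_b - target = 44 - 38 = 6
parts_B = target - CP_a = 38 - 8 = 30
total_parts = 6 + 30 = 36
Feed A = 633 * 6 / 36 = 105.50 kg
Feed B = 633 * 30 / 36 = 527.50 kg

105.50 kg


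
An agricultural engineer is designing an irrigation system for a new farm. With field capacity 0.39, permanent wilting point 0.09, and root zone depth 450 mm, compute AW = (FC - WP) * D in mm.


AW = (FC - WP) * D
   = (0.39 - 0.09) * 450
   = 0.30 * 450
   = 135 mm


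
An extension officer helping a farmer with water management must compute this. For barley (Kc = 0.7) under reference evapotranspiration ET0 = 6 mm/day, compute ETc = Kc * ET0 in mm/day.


ETc = Kc * ET0
    = 0.7 * 6
    = 4.20 mm/day


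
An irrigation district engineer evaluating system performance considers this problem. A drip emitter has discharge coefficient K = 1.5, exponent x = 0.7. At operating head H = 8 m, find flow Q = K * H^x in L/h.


Q = K * H^x
  = 1.5 * 8^0.7
  = 1.5 * 4.2871
  = 6.43 L/h


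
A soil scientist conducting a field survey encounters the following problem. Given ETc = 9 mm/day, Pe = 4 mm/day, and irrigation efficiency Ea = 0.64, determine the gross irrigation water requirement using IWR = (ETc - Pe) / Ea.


IWR = (ETc - Pe) / Ea
    = (9 - 4) / 0.64
    = 5 / 0.64
    = 7.81 mm/day


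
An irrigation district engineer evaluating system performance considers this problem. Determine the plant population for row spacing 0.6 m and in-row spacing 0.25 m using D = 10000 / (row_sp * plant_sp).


D = 10000 / (row_sp * plant_sp)
  = 10000 / (0.6 * 0.25)
  = 10000 / 0.1500
  = 66666.67 plants/ha


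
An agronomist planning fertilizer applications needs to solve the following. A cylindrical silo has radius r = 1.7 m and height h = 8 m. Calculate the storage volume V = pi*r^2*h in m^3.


V = pi * r^2 * h
  = pi * 1.7^2 * 8
  = pi * 2.89 * 8
  = 72.63 m^3


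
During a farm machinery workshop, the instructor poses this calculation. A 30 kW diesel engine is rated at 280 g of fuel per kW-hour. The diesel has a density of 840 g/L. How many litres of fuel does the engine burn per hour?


FC = P * BSFC / rho_fuel
   = 30 * 280 / 840
   = 8400 / 840
   = 10 L/h


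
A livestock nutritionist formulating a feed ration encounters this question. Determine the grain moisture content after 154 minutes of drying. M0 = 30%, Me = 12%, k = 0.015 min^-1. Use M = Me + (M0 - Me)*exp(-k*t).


M = Me + (M0 - Me) * e^(-k*t)
  = 12 + (30 - 12) * e^(-0.015*154)
  = 12 + 18 * e^(-2.310)
  = 12 + 18 * 0.09926
  = 12 + 1.7867
  = 13.79%


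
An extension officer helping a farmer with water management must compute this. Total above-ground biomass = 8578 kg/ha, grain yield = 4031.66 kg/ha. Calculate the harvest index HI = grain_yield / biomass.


HI = grain_yield / biomass
   = 4031.66 / 8578
   = 0.47


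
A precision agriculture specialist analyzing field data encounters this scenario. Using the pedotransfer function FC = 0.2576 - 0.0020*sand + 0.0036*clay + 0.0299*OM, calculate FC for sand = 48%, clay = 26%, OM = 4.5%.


FC = 0.2576 - 0.0020*48 + 0.0036*26 + 0.0299*4.5
   = 0.2576 - 0.0960 + 0.0936 + 0.1346
   = 0.3898


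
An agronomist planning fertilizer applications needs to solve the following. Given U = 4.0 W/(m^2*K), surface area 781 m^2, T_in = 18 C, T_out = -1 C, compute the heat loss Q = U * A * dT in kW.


dT = 18 - (-1) = 19 K
Q = U * A * dT
  = 4.0 * 781 * 19
  = 59356 W = 59.36 kW


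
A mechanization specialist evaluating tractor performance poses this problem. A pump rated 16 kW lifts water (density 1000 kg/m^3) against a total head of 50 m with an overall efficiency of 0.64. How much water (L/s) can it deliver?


Q = (P * 1000 * eta) / (rho * g * H)
  = (16 * 1000 * 0.64) / (1000 * 9.81 * 50)
  = 10240 / 490500
  = 0.02088 m^3/s = 20.88 L/s


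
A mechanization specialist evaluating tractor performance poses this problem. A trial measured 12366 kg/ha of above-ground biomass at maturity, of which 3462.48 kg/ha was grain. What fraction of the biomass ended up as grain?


HI = grain_yield / biomass
   = 3462.48 / 12366
   = 0.28


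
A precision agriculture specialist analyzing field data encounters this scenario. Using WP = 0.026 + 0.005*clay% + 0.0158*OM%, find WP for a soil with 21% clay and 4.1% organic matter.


WP = 0.026 + 0.005*21 + 0.0158*4.1
   = 0.026 + 0.1050 + 0.0648
   = 0.1958


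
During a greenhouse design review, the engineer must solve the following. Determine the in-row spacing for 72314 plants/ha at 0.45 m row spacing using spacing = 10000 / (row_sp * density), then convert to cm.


spacing = 10000 / (row_sp * density)
        = 10000 / (0.45 * 72314)
        = 10000 / 32541.30
        = 0.30730 m = 30.73 cm


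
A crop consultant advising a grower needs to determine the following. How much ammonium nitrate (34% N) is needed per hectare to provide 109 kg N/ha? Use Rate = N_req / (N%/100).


Rate = N_required / (N_content / 100)
     = 109 / (34 / 100)
     = 109 / 0.34
     = 320.59 kg/ha


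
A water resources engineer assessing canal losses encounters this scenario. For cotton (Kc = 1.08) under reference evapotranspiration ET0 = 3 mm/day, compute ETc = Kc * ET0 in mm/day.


ETc = Kc * ET0
    = 1.08 * 3
    = 3.24 mm/day


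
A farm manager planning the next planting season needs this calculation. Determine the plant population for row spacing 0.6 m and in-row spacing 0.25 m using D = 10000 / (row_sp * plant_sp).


D = 10000 / (row_sp * plant_sp)
  = 10000 / (0.6 * 0.25)
  = 10000 / 0.1500
  = 66666.67 plants/ha


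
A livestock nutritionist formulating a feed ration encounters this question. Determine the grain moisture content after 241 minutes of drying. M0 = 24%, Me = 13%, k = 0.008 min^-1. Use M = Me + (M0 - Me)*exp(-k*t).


M = Me + (M0 - Me) * e^(-k*t)
  = 13 + (24 - 13) * e^(-0.008*241)
  = 13 + 11 * e^(-1.928)
  = 13 + 11 * 0.14544
  = 13 + 1.5998
  = 14.60%


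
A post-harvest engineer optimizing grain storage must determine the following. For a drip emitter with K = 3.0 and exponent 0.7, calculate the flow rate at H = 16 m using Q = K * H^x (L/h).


Q = K * H^x
  = 3.0 * 16^0.7
  = 3.0 * 6.9644
  = 20.89 L/h


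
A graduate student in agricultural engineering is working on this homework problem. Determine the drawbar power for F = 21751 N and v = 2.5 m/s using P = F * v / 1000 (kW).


P = F * v / 1000
  = 21751 * 2.5 / 1000
  = 54377.50 / 1000
  = 54.38 kW


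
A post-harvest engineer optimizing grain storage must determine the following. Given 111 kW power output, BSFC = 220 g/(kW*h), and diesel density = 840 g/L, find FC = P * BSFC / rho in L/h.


FC = P * BSFC / rho_fuel
   = 111 * 220 / 840
   = 24420 / 840
   = 29.07 L/h


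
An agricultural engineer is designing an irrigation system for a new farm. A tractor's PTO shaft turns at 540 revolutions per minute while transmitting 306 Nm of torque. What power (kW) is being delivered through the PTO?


P = 2*pi*n*T / 60000
  = 2*pi * 540 * 306 / 60000
  = 1038233.54 / 60000
  = 17.30 kW


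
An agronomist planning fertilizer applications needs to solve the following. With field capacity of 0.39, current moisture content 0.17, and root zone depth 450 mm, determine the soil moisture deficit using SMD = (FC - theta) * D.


SMD = (FC - theta) * D
    = (0.39 - 0.17) * 450
    = 0.220 * 450
    = 99 mm


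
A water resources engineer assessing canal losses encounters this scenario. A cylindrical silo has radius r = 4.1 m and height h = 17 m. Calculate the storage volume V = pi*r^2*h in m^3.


V = pi * r^2 * h
  = pi * 4.1^2 * 17
  = pi * 16.81 * 17
  = 897.77 m^3


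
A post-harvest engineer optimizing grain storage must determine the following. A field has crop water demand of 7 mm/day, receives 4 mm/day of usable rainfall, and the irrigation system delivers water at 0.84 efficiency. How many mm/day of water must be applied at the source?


IWR = (ETc - Pe) / Ea
    = (7 - 4) / 0.84
    = 3 / 0.84
    = 3.57 mm/day


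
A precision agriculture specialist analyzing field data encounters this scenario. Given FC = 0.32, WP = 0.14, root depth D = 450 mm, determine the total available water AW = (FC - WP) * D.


AW = (FC - WP) * D
   = (0.32 - 0.14) * 450
   = 0.18 * 450
   = 81 mm


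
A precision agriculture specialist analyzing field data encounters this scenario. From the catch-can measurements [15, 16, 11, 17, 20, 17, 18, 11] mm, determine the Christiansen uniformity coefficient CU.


xbar = 125 / 8 = 15.625
sum|xi - xbar| = 19.750
CU = 100 * (1 - 19.750 / (8 * 15.625))
   = 100 * (1 - 0.1580)
   = 84.20%


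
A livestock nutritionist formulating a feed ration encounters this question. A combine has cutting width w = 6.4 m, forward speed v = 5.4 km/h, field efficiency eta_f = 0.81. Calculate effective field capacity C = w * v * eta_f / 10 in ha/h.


C = w * v * eta_f / 10
  = 6.4 * 5.4 * 0.81 / 10
  = 27.99 / 10
  = 2.80 ha/h


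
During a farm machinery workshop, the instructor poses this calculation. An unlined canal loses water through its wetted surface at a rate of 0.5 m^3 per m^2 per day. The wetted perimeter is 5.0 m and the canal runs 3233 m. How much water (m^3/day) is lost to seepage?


S = C * P * L
  = 0.5 * 5.0 * 3233
  = 8082.50 m^3/day


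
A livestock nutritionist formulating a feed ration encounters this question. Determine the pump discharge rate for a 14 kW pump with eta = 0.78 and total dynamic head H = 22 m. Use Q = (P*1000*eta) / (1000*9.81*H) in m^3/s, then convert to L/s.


Q = (P * 1000 * eta) / (rho * g * H)
  = (14 * 1000 * 0.78) / (1000 * 9.81 * 22)
  = 10920 / 215820
  = 0.05060 m^3/s = 50.60 L/s


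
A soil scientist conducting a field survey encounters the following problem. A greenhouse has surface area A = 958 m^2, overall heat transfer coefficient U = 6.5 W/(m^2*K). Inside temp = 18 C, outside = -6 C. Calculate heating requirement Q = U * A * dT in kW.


dT = 18 - (-6) = 24 K
Q = U * A * dT
  = 6.5 * 958 * 24
  = 149448 W = 149.45 kW


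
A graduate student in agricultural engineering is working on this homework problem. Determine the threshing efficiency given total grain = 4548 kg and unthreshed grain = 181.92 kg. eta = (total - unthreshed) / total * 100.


eta = (total - unthreshed) / total * 100
    = (4548 - 181.92) / 4548 * 100
    = 4366.08 / 4548 * 100
    = 96%


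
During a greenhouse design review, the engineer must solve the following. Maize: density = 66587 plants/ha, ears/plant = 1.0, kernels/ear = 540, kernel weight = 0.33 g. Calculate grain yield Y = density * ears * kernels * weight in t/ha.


Y = density * ears * kernels * kw
  = 66587 * 1.0 * 540 * 0.33 g/ha
  = 11865803.40 g/ha
  = 11865.80 kg/ha = 11.87 t/ha


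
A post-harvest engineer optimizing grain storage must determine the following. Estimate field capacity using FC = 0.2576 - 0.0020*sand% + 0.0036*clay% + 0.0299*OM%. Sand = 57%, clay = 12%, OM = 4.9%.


FC = 0.2576 - 0.0020*57 + 0.0036*12 + 0.0299*4.9
   = 0.2576 - 0.1140 + 0.0432 + 0.1465
   = 0.3333


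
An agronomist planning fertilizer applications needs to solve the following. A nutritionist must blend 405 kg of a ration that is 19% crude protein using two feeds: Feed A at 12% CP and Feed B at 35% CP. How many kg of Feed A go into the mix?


parts_A = CP_b - target = 35 - 19 = 16
parts_B = target - CP_a = 19 - 12 = 7
total_parts = 16 + 7 = 23
Feed A = 405 * 16 / 23 = 281.74 kg
Feed B = 405 * 7 / 23 = 123.26 kg

281.74 kg


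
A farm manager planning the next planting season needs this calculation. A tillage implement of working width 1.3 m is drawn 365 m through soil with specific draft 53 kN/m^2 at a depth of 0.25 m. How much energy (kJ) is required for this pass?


E = k * d * w * L
  = 53 * 0.25 * 1.3 * 365
  = 6287.13 kJ


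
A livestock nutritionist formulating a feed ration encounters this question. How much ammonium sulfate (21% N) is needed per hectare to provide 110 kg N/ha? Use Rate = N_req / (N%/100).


Rate = N_required / (N_content / 100)
     = 110 / (21 / 100)
     = 110 / 0.21
     = 523.81 kg/ha


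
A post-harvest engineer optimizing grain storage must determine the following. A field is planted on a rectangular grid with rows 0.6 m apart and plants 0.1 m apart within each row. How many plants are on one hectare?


D = 10000 / (row_sp * plant_sp)
  = 10000 / (0.6 * 0.1)
  = 10000 / 0.0600
  = 166666.67 plants/ha


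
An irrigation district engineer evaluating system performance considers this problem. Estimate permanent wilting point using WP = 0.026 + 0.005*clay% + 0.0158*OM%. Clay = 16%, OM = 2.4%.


WP = 0.026 + 0.005*16 + 0.0158*2.4
   = 0.026 + 0.0800 + 0.0379
   = 0.1439


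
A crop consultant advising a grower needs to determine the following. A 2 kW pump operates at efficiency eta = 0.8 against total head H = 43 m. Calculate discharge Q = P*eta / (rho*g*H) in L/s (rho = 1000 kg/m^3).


Q = (P * 1000 * eta) / (rho * g * H)
  = (2 * 1000 * 0.8) / (1000 * 9.81 * 43)
  = 1600 / 421830
  = 0.00379 m^3/s = 3.79 L/s


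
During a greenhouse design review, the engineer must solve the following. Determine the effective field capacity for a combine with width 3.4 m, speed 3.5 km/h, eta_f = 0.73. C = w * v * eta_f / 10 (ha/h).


C = w * v * eta_f / 10
  = 3.4 * 3.5 * 0.73 / 10
  = 8.69 / 10
  = 0.87 ha/h


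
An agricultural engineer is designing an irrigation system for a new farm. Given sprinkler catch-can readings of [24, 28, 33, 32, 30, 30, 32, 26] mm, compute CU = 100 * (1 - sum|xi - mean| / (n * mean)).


xbar = 235 / 8 = 29.375
sum|xi - xbar| = 20.250
CU = 100 * (1 - 20.250 / (8 * 29.375))
   = 100 * (1 - 0.0862)
   = 91.38%


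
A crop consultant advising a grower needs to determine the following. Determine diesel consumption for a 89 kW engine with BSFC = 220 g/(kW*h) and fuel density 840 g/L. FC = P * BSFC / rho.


FC = P * BSFC / rho_fuel
   = 89 * 220 / 840
   = 19580 / 840
   = 23.31 L/h


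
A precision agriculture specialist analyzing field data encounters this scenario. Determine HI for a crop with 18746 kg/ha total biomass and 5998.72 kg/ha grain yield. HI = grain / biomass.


HI = grain_yield / biomass
   = 5998.72 / 18746
   = 0.32


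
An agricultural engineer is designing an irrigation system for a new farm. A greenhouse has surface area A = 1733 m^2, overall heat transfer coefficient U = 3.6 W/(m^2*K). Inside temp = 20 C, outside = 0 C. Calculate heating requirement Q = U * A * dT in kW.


dT = 20 - (0) = 20 K
Q = U * A * dT
  = 3.6 * 1733 * 20
  = 124776 W = 124.78 kW


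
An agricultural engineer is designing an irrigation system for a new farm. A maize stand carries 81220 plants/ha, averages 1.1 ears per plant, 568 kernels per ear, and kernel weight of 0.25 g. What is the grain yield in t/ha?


Y = density * ears * kernels * kw
  = 81220 * 1.1 * 568 * 0.25 g/ha
  = 12686564 g/ha
  = 12686.56 kg/ha = 12.69 t/ha


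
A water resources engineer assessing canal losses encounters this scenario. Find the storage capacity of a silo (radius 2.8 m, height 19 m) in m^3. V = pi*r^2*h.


V = pi * r^2 * h
  = pi * 2.8^2 * 19
  = pi * 7.84 * 19
  = 467.97 m^3


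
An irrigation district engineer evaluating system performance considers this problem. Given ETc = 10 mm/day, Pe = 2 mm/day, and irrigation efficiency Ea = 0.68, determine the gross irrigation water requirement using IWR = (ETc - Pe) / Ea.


IWR = (ETc - Pe) / Ea
    = (10 - 2) / 0.68
    = 8 / 0.68
    = 11.76 mm/day


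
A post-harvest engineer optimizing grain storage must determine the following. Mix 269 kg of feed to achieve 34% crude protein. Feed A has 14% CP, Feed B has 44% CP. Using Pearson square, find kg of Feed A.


parts_A = CP_b - target = 44 - 34 = 10
parts_B = target - CP_a = 34 - 14 = 20
total_parts = 10 + 20 = 30
Feed A = 269 * 10 / 30 = 89.67 kg
Feed B = 269 * 20 / 30 = 179.33 kg

89.67 kg


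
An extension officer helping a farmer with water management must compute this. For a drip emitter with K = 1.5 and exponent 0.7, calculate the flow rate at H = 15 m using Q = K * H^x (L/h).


Q = K * H^x
  = 1.5 * 15^0.7
  = 1.5 * 6.6568
  = 9.99 L/h


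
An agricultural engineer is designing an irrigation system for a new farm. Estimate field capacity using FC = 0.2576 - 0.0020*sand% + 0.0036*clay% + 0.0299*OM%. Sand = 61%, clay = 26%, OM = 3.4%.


FC = 0.2576 - 0.0020*61 + 0.0036*26 + 0.0299*3.4
   = 0.2576 - 0.1220 + 0.0936 + 0.1017
   = 0.3309


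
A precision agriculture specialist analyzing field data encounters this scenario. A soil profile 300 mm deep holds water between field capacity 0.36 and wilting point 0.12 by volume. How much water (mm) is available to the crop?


AW = (FC - WP) * D
   = (0.36 - 0.12) * 300
   = 0.24 * 300
   = 72 mm


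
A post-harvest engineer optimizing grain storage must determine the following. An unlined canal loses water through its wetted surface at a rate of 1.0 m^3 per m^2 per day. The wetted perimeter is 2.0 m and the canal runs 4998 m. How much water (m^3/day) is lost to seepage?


S = C * P * L
  = 1.0 * 2.0 * 4998
  = 9996 m^3/day


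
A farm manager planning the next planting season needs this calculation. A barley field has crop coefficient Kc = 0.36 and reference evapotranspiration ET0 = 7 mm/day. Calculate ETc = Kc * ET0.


ETc = Kc * ET0
    = 0.36 * 7
    = 2.52 mm/day


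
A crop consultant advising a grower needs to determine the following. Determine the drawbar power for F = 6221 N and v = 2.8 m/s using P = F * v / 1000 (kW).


P = F * v / 1000
  = 6221 * 2.8 / 1000
  = 17418.80 / 1000
  = 17.42 kW


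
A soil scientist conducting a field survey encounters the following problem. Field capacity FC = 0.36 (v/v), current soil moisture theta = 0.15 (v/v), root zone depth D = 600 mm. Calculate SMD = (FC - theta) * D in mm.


SMD = (FC - theta) * D
    = (0.36 - 0.15) * 600
    = 0.210 * 600
    = 126 mm


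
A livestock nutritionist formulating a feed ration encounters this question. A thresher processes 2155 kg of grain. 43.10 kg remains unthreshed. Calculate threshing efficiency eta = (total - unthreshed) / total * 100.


eta = (total - unthreshed) / total * 100
    = (2155 - 43.10) / 2155 * 100
    = 2111.90 / 2155 * 100
    = 98%


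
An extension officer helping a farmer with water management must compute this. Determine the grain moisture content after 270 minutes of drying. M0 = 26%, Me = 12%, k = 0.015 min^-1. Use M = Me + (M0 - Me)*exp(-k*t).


M = Me + (M0 - Me) * e^(-k*t)
  = 12 + (26 - 12) * e^(-0.015*270)
  = 12 + 14 * e^(-4.050)
  = 12 + 14 * 0.01742
  = 12 + 0.2439
  = 12.24%


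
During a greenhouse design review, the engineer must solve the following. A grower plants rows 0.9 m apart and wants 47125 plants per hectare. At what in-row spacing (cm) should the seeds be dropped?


spacing = 10000 / (row_sp * density)
        = 10000 / (0.9 * 47125)
        = 10000 / 42412.50
        = 0.23578 m = 23.58 cm


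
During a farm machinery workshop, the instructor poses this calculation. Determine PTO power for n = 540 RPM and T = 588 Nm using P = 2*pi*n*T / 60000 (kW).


P = 2*pi*n*T / 60000
  = 2*pi * 540 * 588 / 60000
  = 1995037.00 / 60000
  = 33.25 kW


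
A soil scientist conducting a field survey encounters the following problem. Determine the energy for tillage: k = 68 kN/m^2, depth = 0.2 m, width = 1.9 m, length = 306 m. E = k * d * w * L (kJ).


E = k * d * w * L
  = 68 * 0.2 * 1.9 * 306
  = 7907.04 kJ


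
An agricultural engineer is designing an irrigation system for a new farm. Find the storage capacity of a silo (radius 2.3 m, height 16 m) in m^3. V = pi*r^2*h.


V = pi * r^2 * h
  = pi * 2.3^2 * 16
  = pi * 5.29 * 16
  = 265.90 m^3


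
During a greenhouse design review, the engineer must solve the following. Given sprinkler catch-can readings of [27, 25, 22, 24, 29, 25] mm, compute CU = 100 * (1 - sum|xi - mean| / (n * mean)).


xbar = 152 / 6 = 25.333
sum|xi - xbar| = 10.667
CU = 100 * (1 - 10.667 / (6 * 25.333))
   = 100 * (1 - 0.0702)
   = 92.98%


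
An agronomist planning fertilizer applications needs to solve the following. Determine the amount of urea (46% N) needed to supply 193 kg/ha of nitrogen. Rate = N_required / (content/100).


Rate = N_required / (N_content / 100)
     = 193 / (46 / 100)
     = 193 / 0.46
     = 419.57 kg/ha


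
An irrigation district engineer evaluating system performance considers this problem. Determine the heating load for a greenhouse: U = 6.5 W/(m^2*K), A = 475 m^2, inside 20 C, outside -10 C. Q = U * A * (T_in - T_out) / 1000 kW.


dT = 20 - (-10) = 30 K
Q = U * A * dT
  = 6.5 * 475 * 30
  = 92625 W = 92.63 kW


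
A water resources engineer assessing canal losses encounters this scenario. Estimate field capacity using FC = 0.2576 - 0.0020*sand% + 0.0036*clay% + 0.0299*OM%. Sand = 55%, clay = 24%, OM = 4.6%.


FC = 0.2576 - 0.0020*55 + 0.0036*24 + 0.0299*4.6
   = 0.2576 - 0.1100 + 0.0864 + 0.1375
   = 0.3715


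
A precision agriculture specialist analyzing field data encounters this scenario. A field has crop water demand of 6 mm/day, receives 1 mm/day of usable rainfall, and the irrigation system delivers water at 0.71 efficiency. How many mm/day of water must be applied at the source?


IWR = (ETc - Pe) / Ea
    = (6 - 1) / 0.71
    = 5 / 0.71
    = 7.04 mm/day


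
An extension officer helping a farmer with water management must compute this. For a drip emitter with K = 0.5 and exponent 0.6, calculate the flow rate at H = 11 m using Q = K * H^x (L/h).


Q = K * H^x
  = 0.5 * 11^0.6
  = 0.5 * 4.2154
  = 2.11 L/h


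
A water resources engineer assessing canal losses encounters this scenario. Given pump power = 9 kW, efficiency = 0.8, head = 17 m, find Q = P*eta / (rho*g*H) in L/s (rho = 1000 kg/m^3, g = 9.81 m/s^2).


Q = (P * 1000 * eta) / (rho * g * H)
  = (9 * 1000 * 0.8) / (1000 * 9.81 * 17)
  = 7200 / 166770
  = 0.04317 m^3/s = 43.17 L/s


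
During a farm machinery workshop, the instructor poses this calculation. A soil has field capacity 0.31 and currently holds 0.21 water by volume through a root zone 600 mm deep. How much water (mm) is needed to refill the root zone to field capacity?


SMD = (FC - theta) * D
    = (0.31 - 0.21) * 600
    = 0.100 * 600
    = 60 mm


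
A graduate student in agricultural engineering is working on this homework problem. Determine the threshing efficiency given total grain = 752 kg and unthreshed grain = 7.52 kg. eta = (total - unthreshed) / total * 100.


eta = (total - unthreshed) / total * 100
    = (752 - 7.52) / 752 * 100
    = 744.48 / 752 * 100
    = 99%


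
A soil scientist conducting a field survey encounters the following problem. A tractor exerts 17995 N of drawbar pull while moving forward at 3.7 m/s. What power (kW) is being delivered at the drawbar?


P = F * v / 1000
  = 17995 * 3.7 / 1000
  = 66581.50 / 1000
  = 66.58 kW


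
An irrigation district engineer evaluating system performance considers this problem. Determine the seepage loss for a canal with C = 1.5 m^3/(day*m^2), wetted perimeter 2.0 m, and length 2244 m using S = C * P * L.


S = C * P * L
  = 1.5 * 2.0 * 2244
  = 6732 m^3/day


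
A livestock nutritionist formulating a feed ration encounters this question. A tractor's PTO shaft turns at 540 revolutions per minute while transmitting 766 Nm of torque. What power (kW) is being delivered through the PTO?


P = 2*pi*n*T / 60000
  = 2*pi * 540 * 766 / 60000
  = 2598976.77 / 60000
  = 43.32 kW


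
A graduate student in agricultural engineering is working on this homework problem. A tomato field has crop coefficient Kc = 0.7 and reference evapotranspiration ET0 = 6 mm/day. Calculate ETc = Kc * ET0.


ETc = Kc * ET0
    = 0.7 * 6
    = 4.20 mm/day


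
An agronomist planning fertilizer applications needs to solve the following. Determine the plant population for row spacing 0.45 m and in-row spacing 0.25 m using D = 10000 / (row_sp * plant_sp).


D = 10000 / (row_sp * plant_sp)
  = 10000 / (0.45 * 0.25)
  = 10000 / 0.1125
  = 88888.89 plants/ha


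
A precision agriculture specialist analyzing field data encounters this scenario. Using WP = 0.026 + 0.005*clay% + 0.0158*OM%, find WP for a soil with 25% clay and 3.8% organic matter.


WP = 0.026 + 0.005*25 + 0.0158*3.8
   = 0.026 + 0.1250 + 0.0600
   = 0.2110


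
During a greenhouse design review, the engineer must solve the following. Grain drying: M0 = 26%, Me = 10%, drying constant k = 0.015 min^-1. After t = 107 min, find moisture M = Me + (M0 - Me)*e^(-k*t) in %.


M = Me + (M0 - Me) * e^(-k*t)
  = 10 + (26 - 10) * e^(-0.015*107)
  = 10 + 16 * e^(-1.605)
  = 10 + 16 * 0.20089
  = 10 + 3.2142
  = 13.21%


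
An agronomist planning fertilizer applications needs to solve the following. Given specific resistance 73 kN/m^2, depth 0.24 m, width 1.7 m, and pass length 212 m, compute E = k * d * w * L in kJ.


E = k * d * w * L
  = 73 * 0.24 * 1.7 * 212
  = 6314.21 kJ


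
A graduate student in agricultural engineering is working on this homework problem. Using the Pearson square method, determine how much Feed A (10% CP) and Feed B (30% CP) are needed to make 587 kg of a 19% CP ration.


parts_A = CP_b - target = 30 - 19 = 11
parts_B = target - CP_a = 19 - 10 = 9
total_parts = 11 + 9 = 20
Feed A = 587 * 11 / 20 = 322.85 kg
Feed B = 587 * 9 / 20 = 264.15 kg

322.85 kg


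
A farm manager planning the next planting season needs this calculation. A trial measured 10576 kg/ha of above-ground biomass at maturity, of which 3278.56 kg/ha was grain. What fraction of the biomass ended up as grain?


HI = grain_yield / biomass
   = 3278.56 / 10576
   = 0.31


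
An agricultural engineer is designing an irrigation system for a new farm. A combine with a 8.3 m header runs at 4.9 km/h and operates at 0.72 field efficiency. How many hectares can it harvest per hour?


C = w * v * eta_f / 10
  = 8.3 * 4.9 * 0.72 / 10
  = 29.28 / 10
  = 2.93 ha/h


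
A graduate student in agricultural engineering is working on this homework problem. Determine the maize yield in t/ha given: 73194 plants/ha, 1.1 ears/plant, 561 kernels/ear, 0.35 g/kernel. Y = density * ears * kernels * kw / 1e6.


Y = density * ears * kernels * kw
  = 73194 * 1.1 * 561 * 0.35 g/ha
  = 15808806.09 g/ha
  = 15808.81 kg/ha = 15.81 t/ha


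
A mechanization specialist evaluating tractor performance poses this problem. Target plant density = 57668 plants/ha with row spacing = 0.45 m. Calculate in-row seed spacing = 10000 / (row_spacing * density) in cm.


spacing = 10000 / (row_sp * density)
        = 10000 / (0.45 * 57668)
        = 10000 / 25950.60
        = 0.38535 m = 38.53 cm


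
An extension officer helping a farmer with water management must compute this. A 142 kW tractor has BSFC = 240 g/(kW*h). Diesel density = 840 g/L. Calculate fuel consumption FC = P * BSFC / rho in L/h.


FC = P * BSFC / rho_fuel
   = 142 * 240 / 840
   = 34080 / 840
   = 40.57 L/h


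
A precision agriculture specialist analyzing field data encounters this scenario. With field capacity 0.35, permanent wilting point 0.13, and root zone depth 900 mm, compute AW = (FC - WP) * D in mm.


AW = (FC - WP) * D
   = (0.35 - 0.13) * 900
   = 0.22 * 900
   = 198 mm


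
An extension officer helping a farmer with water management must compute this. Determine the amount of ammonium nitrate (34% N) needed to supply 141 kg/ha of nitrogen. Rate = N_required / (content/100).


Rate = N_required / (N_content / 100)
     = 141 / (34 / 100)
     = 141 / 0.34
     = 414.71 kg/ha
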